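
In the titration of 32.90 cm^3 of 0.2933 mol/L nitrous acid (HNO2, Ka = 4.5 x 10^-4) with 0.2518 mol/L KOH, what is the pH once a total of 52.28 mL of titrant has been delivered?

n(acid) = 0.2933 x 0.03290 = 0.009650 mol; n(KOH) added = 0.2518 x 0.05228 = 0.01316 mol.
Base is in excess by 0.01316 - 0.009650 = 0.003515 mol in a total volume of 0.08518 L.
[OH^-] = 0.003515/0.08518 = 0.04126 M, so pOH = 1.38 and pH = 14.00 - 1.38 = 12.62.

12.62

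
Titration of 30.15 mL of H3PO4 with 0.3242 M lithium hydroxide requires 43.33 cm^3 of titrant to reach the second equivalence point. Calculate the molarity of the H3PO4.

n(LiOH) = 0.3242 x 0.04333 = 0.01405 mol.
At the second equivalence point, 2 mol OH^- react per mol H3PO4, so n(H3PO4) = 0.01405 / 2 = 0.007024 mol.
[H3PO4] = 0.007024 / 0.03015 L = 0.233 M.

0.233 M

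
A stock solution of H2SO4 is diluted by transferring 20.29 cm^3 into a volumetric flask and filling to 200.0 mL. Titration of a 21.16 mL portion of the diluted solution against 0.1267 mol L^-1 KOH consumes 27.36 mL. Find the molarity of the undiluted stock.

n(KOH) = 0.1267 x 0.02736 = 0.003467 mol.
n(H2SO4) in the aliquot = 0.003467 x 1/2 = 0.001733 mol.
[diluted H2SO4] = 0.001733 / 0.02116 = 0.08191 M.
Dilution factor = 200.0/20.29 = 9.857, so [stock] = 0.08191 x 9.857 = 0.807 M.

0.807 M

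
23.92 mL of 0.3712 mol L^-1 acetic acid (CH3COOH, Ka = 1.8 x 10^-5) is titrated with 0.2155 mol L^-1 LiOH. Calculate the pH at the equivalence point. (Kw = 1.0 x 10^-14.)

8.94

n(CH3COOH) = 0.3712 x 0.02392 = 0.008879 mol; V(LiOH) at equivalence = 0.008879/0.2155 = 0.04120 L.
At equivalence all the acid is converted to CH3COO-; total volume = 0.02392 + 0.04120 = 0.06512 L, so [CH3COO-] = 0.008879/0.06512 = 0.1363 M.
Kb = Kw/Ka = 1.0e-14 / 1.8 x 10^-5 = 5.56e-10.
[OH^-] = sqrt(Kb x [CH3COO-]) = sqrt(5.56e-10 x 0.1363) = 8.70e-6 M.
pOH = 5.06, so pH = 14.00 - 5.06 = 8.94.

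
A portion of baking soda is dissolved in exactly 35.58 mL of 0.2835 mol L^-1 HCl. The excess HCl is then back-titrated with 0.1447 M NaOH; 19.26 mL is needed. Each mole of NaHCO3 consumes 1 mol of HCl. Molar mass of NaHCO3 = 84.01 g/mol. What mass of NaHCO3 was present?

Total n(HCl) added = 0.2835 x 0.03558 = 0.01009 mol.
n(NaOH) used = 0.1447 x 0.01926 = 0.002787 mol, which equals the excess n(HCl).
So n(HCl) consumed by the sample = 0.01009 - 0.002787 = 0.007300 mol.
n(NaHCO3) = 0.007300 / 1 = 0.007300 mol.
mass = 0.007300 mol x 84.01 g/mol = 0.613 g.

0.613 g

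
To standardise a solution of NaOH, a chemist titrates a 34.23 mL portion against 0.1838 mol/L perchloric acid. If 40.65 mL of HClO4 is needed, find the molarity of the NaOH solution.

n(HClO4) delivered = 0.1838 x 0.04065 = 0.007471 mol.
For a 1:1 reaction, n(NaOH) = 0.007471 mol.
[NaOH] = 0.007471 mol / 0.03423 L = 0.218 M.

0.218 M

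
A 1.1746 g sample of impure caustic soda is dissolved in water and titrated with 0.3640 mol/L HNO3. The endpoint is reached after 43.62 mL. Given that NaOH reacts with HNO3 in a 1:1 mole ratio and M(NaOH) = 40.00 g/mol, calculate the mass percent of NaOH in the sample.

n(HNO3) = 0.3640 x 0.04362 = 0.01588 mol.
n(NaOH) = 0.01588 / 1 = 0.01588 mol.
mass of NaOH = 0.01588 x 40.00 = 0.6351 g.
% purity = 0.6351 / 1.1746 x 100 = 54.1%.

54.1%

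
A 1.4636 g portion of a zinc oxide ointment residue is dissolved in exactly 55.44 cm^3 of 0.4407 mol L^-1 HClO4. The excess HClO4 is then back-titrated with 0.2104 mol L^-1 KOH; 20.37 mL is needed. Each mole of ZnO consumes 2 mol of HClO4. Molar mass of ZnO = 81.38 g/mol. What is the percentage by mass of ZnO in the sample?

Total n(HClO4) added = 0.4407 x 0.05544 = 0.02443 mol.
n(KOH) used = 0.2104 x 0.02037 = 0.004286 mol, which equals the excess n(HClO4).
So n(HClO4) consumed by the sample = 0.02443 - 0.004286 = 0.02015 mol.
n(ZnO) = 0.02015 / 2 = 0.01007 mol.
mass ZnO = 0.01007 x 81.38 = 0.8198 g, so %ZnO = 0.8198/1.4636 x 100 = 56.0%.

56.0%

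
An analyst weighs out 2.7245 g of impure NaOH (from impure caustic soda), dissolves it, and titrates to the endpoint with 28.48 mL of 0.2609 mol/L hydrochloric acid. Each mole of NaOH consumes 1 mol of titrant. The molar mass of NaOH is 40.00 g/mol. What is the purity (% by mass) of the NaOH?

n(HCl) = 0.2609 x 0.02848 = 0.007430 mol.
n(NaOH) = 0.007430 / 1 = 0.007430 mol.
mass of NaOH = 0.007430 x 40.00 = 0.2972 g.
% purity = 0.2972 / 2.7245 x 100 = 10.9%.

10.9%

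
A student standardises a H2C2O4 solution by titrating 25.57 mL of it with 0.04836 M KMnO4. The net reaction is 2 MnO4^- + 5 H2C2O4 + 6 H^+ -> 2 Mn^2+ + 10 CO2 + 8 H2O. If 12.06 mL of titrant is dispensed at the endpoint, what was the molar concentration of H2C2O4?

n(KMnO4) = 0.04836 x 0.01206 = 0.0005832 mol.
From the balanced equation, 2 mol KMnO4 reacts with 5 mol H2C2O4, so n(H2C2O4) = 0.0005832 x 5/2 = 0.001458 mol.
[H2C2O4] = 0.001458 / 0.02557 L = 0.0570 M.

0.0570 M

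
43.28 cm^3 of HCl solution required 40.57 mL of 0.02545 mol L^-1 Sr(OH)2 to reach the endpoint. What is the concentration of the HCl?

n(Sr(OH)2) delivered = 0.02545 x 0.04057 = 0.001033 mol.
The reaction is 2 HCl + 1 Sr(OH)2, so n(HCl) = 0.001033 x 2/1 = 0.002065 mol.
[HCl] = 0.002065 mol / 0.04328 L = 0.0477 M.

0.0477 M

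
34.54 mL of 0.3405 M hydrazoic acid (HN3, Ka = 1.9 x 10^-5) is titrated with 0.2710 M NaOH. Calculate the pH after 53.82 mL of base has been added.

n(acid) = 0.3405 x 0.03454 = 0.01176 mol; n(NaOH) added = 0.2710 x 0.05382 = 0.01459 mol.
Base is in excess by 0.01459 - 0.01176 = 0.002824 mol in a total volume of 0.08836 L.
[OH^-] = 0.002824/0.08836 = 0.03196 M, so pOH = 1.50 and pH = 14.00 - 1.50 = 12.50.

12.50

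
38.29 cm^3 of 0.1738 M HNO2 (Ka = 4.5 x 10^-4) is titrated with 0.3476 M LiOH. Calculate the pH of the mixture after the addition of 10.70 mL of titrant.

3.45

Initial n(HNO2) = 0.1738 x 0.03829 = 0.006655 mol.
n(LiOH) added = 0.3476 x 0.01070 = 0.003719 mol, converting that many moles of HNO2 to NO2-.
Remaining n(HNO2) = 0.002935 mol; n(NO2-) = 0.003719 mol.
By Henderson-Hasselbalch, pH = pKa + log([A^-]/[HA]) = 3.35 + log(0.003719/0.002935) = 3.35 + (+0.10) = 3.45.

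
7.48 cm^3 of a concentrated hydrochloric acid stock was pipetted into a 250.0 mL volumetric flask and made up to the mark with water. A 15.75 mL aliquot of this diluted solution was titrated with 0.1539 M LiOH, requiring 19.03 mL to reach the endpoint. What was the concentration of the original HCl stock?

6.21 M

n(LiOH) = 0.1539 x 0.01903 = 0.002929 mol.
n(HCl) in the aliquot = 0.002929 mol.
[diluted HCl] = 0.002929 / 0.01575 = 0.1860 M.
Dilution factor = 250.0/7.480 = 33.42, so [stock] = 0.1860 x 33.42 = 6.21 M.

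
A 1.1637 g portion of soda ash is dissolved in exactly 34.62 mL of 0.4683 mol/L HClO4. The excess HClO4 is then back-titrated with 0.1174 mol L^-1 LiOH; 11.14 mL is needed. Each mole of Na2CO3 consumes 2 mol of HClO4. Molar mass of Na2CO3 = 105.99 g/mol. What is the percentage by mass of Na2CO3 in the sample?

Total n(HClO4) added = 0.4683 x 0.03462 = 0.01621 mol.
n(LiOH) used = 0.1174 x 0.01114 = 0.001308 mol, which equals the excess n(HClO4).
So n(HClO4) consumed by the sample = 0.01621 - 0.001308 = 0.01490 mol.
n(Na2CO3) = 0.01490 / 2 = 0.007452 mol.
mass Na2CO3 = 0.007452 x 105.99 = 0.7899 g, so %Na2CO3 = 0.7899/1.1637 x 100 = 67.9%.

67.9%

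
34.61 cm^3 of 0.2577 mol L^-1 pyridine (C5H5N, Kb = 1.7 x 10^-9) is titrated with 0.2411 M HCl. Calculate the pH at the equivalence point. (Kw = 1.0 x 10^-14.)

n(C5H5N) = 0.2577 x 0.03461 = 0.008919 mol; V(HCl) at equivalence = 0.008919/0.2411 = 0.03699 L.
At equivalence the base is fully converted to C5H5NH+; total volume = 0.07160 L, so [C5H5NH+] = 0.008919/0.07160 = 0.1246 M.
Ka(C5H5NH+) = Kw/Kb = 1.0e-14 / 1.7 x 10^-9 = 5.88e-6.
[H^+] = sqrt(Ka x [C5H5NH+]) = sqrt(5.88e-6 x 0.1246) = 0.000856 M.
pH = -log(0.000856) = 3.07.

3.07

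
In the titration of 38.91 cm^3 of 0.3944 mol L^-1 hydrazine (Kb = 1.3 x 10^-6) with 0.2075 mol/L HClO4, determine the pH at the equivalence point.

4.49

n(N2H4) = 0.3944 x 0.03891 = 0.01535 mol; V(HClO4) at equivalence = 0.01535/0.2075 = 0.07396 L.
At equivalence the base is fully converted to N2H5+; total volume = 0.1129 L, so [N2H5+] = 0.01535/0.1129 = 0.1360 M.
Ka(N2H5+) = Kw/Kb = 1.0e-14 / 1.3 x 10^-6 = 7.69e-9.
[H^+] = sqrt(Ka x [N2H5+]) = sqrt(7.69e-9 x 0.1360) = 3.23e-5 M.
pH = -log(3.23e-5) = 4.49.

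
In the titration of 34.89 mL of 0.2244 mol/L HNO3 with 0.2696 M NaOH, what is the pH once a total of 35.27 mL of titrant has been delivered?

12.38

n(acid) = 0.2244 x 0.03489 = 0.007829 mol; n(NaOH) added = 0.2696 x 0.03527 = 0.009509 mol.
Base is in excess by 0.009509 - 0.007829 = 0.001679 mol in a total volume of 0.07016 L.
[OH^-] = 0.001679/0.07016 = 0.02394 M, so pOH = 1.62 and pH = 14.00 - 1.62 = 12.38.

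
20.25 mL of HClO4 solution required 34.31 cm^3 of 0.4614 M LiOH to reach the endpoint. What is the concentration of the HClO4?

n(LiOH) delivered = 0.4614 x 0.03431 = 0.01583 mol.
For a 1:1 reaction, n(HClO4) = 0.01583 mol.
[HClO4] = 0.01583 mol / 0.02025 L = 0.782 M.

0.782 M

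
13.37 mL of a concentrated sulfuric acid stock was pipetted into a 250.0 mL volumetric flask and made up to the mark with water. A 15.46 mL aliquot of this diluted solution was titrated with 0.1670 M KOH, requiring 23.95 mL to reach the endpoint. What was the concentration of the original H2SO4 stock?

2.42 M

n(KOH) = 0.1670 x 0.02395 = 0.004000 mol.
n(H2SO4) in the aliquot = 0.004000 x 1/2 = 0.002000 mol.
[diluted H2SO4] = 0.002000 / 0.01546 = 0.1294 M.
Dilution factor = 250.0/13.37 = 18.70, so [stock] = 0.1294 x 18.70 = 2.42 M.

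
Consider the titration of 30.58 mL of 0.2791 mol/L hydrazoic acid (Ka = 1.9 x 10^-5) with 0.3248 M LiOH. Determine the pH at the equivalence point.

n(HN3) = 0.2791 x 0.03058 = 0.008535 mol; V(LiOH) at equivalence = 0.008535/0.3248 = 0.02628 L.
At equivalence all the acid is converted to N3-; total volume = 0.03058 + 0.02628 = 0.05686 L, so [N3-] = 0.008535/0.05686 = 0.1501 M.
Kb = Kw/Ka = 1.0e-14 / 1.9 x 10^-5 = 5.26e-10.
[OH^-] = sqrt(Kb x [N3-]) = sqrt(5.26e-10 x 0.1501) = 8.89e-6 M.
pOH = 5.05, so pH = 14.00 - 5.05 = 8.95.

8.95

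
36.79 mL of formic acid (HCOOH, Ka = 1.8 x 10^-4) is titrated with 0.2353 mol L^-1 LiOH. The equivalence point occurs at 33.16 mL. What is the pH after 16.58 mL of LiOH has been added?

16.58 mL is exactly half the equivalence volume (33.16/2), i.e. the half-equivalence point.
There, n(HA) = n(A^-), so pH = pKa = -log(1.8 x 10^-4) = 3.74.

3.74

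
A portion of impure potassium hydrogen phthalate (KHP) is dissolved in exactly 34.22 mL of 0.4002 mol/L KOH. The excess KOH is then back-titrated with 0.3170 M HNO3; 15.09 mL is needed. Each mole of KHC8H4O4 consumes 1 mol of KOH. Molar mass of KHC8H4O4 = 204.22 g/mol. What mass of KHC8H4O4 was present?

Total n(KOH) added = 0.4002 x 0.03422 = 0.01369 mol.
n(HNO3) used = 0.3170 x 0.01509 = 0.004784 mol, which equals the excess n(KOH).
So n(KOH) consumed by the sample = 0.01369 - 0.004784 = 0.008911 mol.
n(KHC8H4O4) = 0.008911 / 1 = 0.008911 mol.
mass = 0.008911 mol x 204.22 g/mol = 1.82 g.

1.82 g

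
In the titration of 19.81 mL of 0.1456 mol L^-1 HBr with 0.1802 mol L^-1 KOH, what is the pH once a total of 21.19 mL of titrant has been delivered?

12.36

n(acid) = 0.1456 x 0.01981 = 0.002884 mol; n(KOH) added = 0.1802 x 0.02119 = 0.003818 mol.
Base is in excess by 0.003818 - 0.002884 = 0.0009341 mol in a total volume of 0.04100 L.
[OH^-] = 0.0009341/0.04100 = 0.02278 M, so pOH = 1.64 and pH = 14.00 - 1.64 = 12.36.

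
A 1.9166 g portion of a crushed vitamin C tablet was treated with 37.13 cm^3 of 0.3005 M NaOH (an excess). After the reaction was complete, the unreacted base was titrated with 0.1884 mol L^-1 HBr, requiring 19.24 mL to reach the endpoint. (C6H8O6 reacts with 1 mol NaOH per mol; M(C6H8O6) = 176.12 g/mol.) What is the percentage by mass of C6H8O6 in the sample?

69.2%

Total n(NaOH) added = 0.3005 x 0.03713 = 0.01116 mol.
n(HBr) used = 0.1884 x 0.01924 = 0.003625 mol, which equals the excess n(NaOH).
So n(NaOH) consumed by the sample = 0.01116 - 0.003625 = 0.007533 mol.
n(C6H8O6) = 0.007533 / 1 = 0.007533 mol.
mass C6H8O6 = 0.007533 x 176.12 = 1.327 g, so %C6H8O6 = 1.327/1.9166 x 100 = 69.2%.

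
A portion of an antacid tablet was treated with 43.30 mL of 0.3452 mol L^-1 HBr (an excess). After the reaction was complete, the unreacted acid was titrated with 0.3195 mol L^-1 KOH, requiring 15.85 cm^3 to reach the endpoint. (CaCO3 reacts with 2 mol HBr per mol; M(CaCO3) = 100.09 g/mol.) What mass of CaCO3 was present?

Total n(HBr) added = 0.3452 x 0.04330 = 0.01495 mol.
n(KOH) used = 0.3195 x 0.01585 = 0.005064 mol, which equals the excess n(HBr).
So n(HBr) consumed by the sample = 0.01495 - 0.005064 = 0.009883 mol.
n(CaCO3) = 0.009883 / 2 = 0.004942 mol.
mass = 0.004942 mol x 100.09 g/mol = 0.495 g.

0.495 g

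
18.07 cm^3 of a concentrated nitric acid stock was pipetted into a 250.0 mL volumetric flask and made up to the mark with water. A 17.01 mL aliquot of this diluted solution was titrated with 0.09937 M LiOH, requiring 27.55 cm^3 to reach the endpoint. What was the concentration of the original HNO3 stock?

2.23 M

n(LiOH) = 0.09937 x 0.02755 = 0.002738 mol.
n(HNO3) in the aliquot = 0.002738 mol.
[diluted HNO3] = 0.002738 / 0.01701 = 0.1609 M.
Dilution factor = 250.0/18.07 = 13.84, so [stock] = 0.1609 x 13.84 = 2.23 M.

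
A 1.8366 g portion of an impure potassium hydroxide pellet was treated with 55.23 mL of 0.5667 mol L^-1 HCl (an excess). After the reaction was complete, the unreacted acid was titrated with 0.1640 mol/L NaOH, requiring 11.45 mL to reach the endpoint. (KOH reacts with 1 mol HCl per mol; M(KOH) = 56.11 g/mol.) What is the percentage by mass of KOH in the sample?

Total n(HCl) added = 0.5667 x 0.05523 = 0.03130 mol.
n(NaOH) used = 0.1640 x 0.01145 = 0.001878 mol, which equals the excess n(HCl).
So n(HCl) consumed by the sample = 0.03130 - 0.001878 = 0.02942 mol.
n(KOH) = 0.02942 / 1 = 0.02942 mol.
mass KOH = 0.02942 x 56.11 = 1.651 g, so %KOH = 1.651/1.8366 x 100 = 89.9%.

89.9%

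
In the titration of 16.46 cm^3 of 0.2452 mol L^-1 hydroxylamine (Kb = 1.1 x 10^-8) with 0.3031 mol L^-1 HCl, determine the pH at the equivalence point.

3.45

n(NH2OH) = 0.2452 x 0.01646 = 0.004036 mol; V(HCl) at equivalence = 0.004036/0.3031 = 0.01332 L.
At equivalence the base is fully converted to NH3OH+; total volume = 0.02978 L, so [NH3OH+] = 0.004036/0.02978 = 0.1355 M.
Ka(NH3OH+) = Kw/Kb = 1.0e-14 / 1.1 x 10^-8 = 9.09e-7.
[H^+] = sqrt(Ka x [NH3OH+]) = sqrt(9.09e-7 x 0.1355) = 0.000351 M.
pH = -log(0.000351) = 3.45.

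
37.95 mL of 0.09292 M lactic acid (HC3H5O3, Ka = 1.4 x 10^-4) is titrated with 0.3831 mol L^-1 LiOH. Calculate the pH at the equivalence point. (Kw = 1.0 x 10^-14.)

8.36

n(HC3H5O3) = 0.09292 x 0.03795 = 0.003526 mol; V(LiOH) at equivalence = 0.003526/0.3831 = 0.009205 L.
At equivalence all the acid is converted to C3H5O3-; total volume = 0.03795 + 0.009205 = 0.04715 L, so [C3H5O3-] = 0.003526/0.04715 = 0.07478 M.
Kb = Kw/Ka = 1.0e-14 / 1.4 x 10^-4 = 7.14e-11.
[OH^-] = sqrt(Kb x [C3H5O3-]) = sqrt(7.14e-11 x 0.07478) = 2.31e-6 M.
pOH = 5.64, so pH = 14.00 - 5.64 = 8.36.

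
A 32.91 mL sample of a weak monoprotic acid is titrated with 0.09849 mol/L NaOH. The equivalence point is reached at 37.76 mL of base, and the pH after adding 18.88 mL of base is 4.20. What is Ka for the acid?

18.88 mL is half of the equivalence volume, so this is the half-equivalence point where [HA] = [A^-].
At half-equivalence pH = pKa, so pKa = 4.20.
Ka = 10^(-4.20) = 6.3 x 10^-5.

6.3 x 10^-5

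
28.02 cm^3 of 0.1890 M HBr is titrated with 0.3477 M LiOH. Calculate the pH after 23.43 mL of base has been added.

n(acid) = 0.1890 x 0.02802 = 0.005296 mol; n(LiOH) added = 0.3477 x 0.02343 = 0.008147 mol.
Base is in excess by 0.008147 - 0.005296 = 0.002851 mol in a total volume of 0.05145 L.
[OH^-] = 0.002851/0.05145 = 0.05541 M, so pOH = 1.26 and pH = 14.00 - 1.26 = 12.74.

12.74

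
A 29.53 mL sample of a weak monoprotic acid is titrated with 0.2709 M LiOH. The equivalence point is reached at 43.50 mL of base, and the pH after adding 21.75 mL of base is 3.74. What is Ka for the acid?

21.75 mL is half of the equivalence volume, so this is the half-equivalence point where [HA] = [A^-].
At half-equivalence pH = pKa, so pKa = 3.74.
Ka = 10^(-3.74) = 1.8 x 10^-4.

1.8 x 10^-4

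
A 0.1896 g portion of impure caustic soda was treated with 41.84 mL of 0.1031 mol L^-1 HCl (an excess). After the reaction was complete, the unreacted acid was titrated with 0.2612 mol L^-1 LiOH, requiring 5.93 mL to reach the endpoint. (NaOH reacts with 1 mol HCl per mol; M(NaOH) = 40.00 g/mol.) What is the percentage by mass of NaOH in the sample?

58.3%

Total n(HCl) added = 0.1031 x 0.04184 = 0.004314 mol.
n(LiOH) used = 0.2612 x 0.005930 = 0.001549 mol, which equals the excess n(HCl).
So n(HCl) consumed by the sample = 0.004314 - 0.001549 = 0.002765 mol.
n(NaOH) = 0.002765 / 1 = 0.002765 mol.
mass NaOH = 0.002765 x 40.00 = 0.1106 g, so %NaOH = 0.1106/0.1896 x 100 = 58.3%.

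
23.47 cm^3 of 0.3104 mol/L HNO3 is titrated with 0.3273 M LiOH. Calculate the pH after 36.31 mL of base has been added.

n(acid) = 0.3104 x 0.02347 = 0.007285 mol; n(LiOH) added = 0.3273 x 0.03631 = 0.01188 mol.
Base is in excess by 0.01188 - 0.007285 = 0.004599 mol in a total volume of 0.05978 L.
[OH^-] = 0.004599/0.05978 = 0.07694 M, so pOH = 1.11 and pH = 14.00 - 1.11 = 12.89.

12.89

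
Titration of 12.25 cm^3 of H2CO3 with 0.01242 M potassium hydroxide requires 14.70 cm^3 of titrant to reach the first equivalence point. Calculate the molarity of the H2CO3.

0.0149 M

n(KOH) = 0.01242 x 0.01470 = 0.0001826 mol.
At the first equivalence point, 1 mol OH^- react per mol H2CO3, so n(H2CO3) = 0.0001826 / 1 = 0.0001826 mol.
[H2CO3] = 0.0001826 / 0.01225 L = 0.0149 M.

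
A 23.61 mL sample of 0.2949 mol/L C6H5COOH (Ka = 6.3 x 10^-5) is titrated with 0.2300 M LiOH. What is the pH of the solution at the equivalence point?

8.66

n(C6H5COOH) = 0.2949 x 0.02361 = 0.006963 mol; V(LiOH) at equivalence = 0.006963/0.2300 = 0.03027 L.
At equivalence all the acid is converted to C6H5COO-; total volume = 0.02361 + 0.03027 = 0.05388 L, so [C6H5COO-] = 0.006963/0.05388 = 0.1292 M.
Kb = Kw/Ka = 1.0e-14 / 6.3 x 10^-5 = 1.59e-10.
[OH^-] = sqrt(Kb x [C6H5COO-]) = sqrt(1.59e-10 x 0.1292) = 4.53e-6 M.
pOH = 5.34, so pH = 14.00 - 5.34 = 8.66.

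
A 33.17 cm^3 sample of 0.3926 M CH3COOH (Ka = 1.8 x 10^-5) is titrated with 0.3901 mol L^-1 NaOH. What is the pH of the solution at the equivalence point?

9.02

n(CH3COOH) = 0.3926 x 0.03317 = 0.01302 mol; V(NaOH) at equivalence = 0.01302/0.3901 = 0.03338 L.
At equivalence all the acid is converted to CH3COO-; total volume = 0.03317 + 0.03338 = 0.06655 L, so [CH3COO-] = 0.01302/0.06655 = 0.1957 M.
Kb = Kw/Ka = 1.0e-14 / 1.8 x 10^-5 = 5.56e-10.
[OH^-] = sqrt(Kb x [CH3COO-]) = sqrt(5.56e-10 x 0.1957) = 1.04e-5 M.
pOH = 4.98, so pH = 14.00 - 4.98 = 9.02.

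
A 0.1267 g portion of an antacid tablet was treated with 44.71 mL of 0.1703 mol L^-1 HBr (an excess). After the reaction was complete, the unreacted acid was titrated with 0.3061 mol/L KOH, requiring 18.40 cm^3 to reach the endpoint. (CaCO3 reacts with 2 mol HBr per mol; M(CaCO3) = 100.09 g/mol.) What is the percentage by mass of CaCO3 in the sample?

78.3%

Total n(HBr) added = 0.1703 x 0.04471 = 0.007614 mol.
n(KOH) used = 0.3061 x 0.01840 = 0.005632 mol, which equals the excess n(HBr).
So n(HBr) consumed by the sample = 0.007614 - 0.005632 = 0.001982 mol.
n(CaCO3) = 0.001982 / 2 = 0.0009909 mol.
mass CaCO3 = 0.0009909 x 100.09 = 0.09918 g, so %CaCO3 = 0.09918/0.1267 x 100 = 78.3%.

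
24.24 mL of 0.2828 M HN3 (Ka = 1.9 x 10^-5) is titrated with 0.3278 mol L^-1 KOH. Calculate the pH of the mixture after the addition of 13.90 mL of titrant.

5.02

Initial n(HN3) = 0.2828 x 0.02424 = 0.006855 mol.
n(KOH) added = 0.3278 x 0.01390 = 0.004556 mol, converting that many moles of HN3 to N3-.
Remaining n(HN3) = 0.002299 mol; n(N3-) = 0.004556 mol.
By Henderson-Hasselbalch, pH = pKa + log([A^-]/[HA]) = 4.72 + log(0.004556/0.002299) = 4.72 + (+0.30) = 5.02.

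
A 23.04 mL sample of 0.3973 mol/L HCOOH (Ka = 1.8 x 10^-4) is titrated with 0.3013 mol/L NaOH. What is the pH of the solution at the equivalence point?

n(HCOOH) = 0.3973 x 0.02304 = 0.009154 mol; V(NaOH) at equivalence = 0.009154/0.3013 = 0.03038 L.
At equivalence all the acid is converted to HCOO-; total volume = 0.02304 + 0.03038 = 0.05342 L, so [HCOO-] = 0.009154/0.05342 = 0.1714 M.
Kb = Kw/Ka = 1.0e-14 / 1.8 x 10^-4 = 5.56e-11.
[OH^-] = sqrt(Kb x [HCOO-]) = sqrt(5.56e-11 x 0.1714) = 3.09e-6 M.
pOH = 5.51, so pH = 14.00 - 5.51 = 8.49.

8.49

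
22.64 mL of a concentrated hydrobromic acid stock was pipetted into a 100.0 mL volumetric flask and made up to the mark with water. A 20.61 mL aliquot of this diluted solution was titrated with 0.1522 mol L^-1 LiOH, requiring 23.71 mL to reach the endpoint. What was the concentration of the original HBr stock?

n(LiOH) = 0.1522 x 0.02371 = 0.003609 mol.
n(HBr) in the aliquot = 0.003609 mol.
[diluted HBr] = 0.003609 / 0.02061 = 0.1751 M.
Dilution factor = 100.0/22.64 = 4.417, so [stock] = 0.1751 x 4.417 = 0.773 M.

0.773 M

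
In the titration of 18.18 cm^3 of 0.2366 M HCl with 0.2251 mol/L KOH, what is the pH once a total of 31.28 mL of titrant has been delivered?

n(acid) = 0.2366 x 0.01818 = 0.004301 mol; n(KOH) added = 0.2251 x 0.03128 = 0.007041 mol.
Base is in excess by 0.007041 - 0.004301 = 0.002740 mol in a total volume of 0.04946 L.
[OH^-] = 0.002740/0.04946 = 0.05539 M, so pOH = 1.26 and pH = 14.00 - 1.26 = 12.74.

12.74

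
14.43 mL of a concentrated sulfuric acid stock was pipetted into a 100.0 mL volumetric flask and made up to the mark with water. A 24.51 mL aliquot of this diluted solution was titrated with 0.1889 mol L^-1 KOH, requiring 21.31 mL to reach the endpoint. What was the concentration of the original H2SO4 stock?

n(KOH) = 0.1889 x 0.02131 = 0.004025 mol.
n(H2SO4) in the aliquot = 0.004025 x 1/2 = 0.002013 mol.
[diluted H2SO4] = 0.002013 / 0.02451 = 0.08212 M.
Dilution factor = 100.0/14.43 = 6.930, so [stock] = 0.08212 x 6.930 = 0.569 M.

0.569 M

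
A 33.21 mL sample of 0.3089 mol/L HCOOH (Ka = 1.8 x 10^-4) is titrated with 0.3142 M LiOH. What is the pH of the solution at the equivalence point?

8.47

n(HCOOH) = 0.3089 x 0.03321 = 0.01026 mol; V(LiOH) at equivalence = 0.01026/0.3142 = 0.03265 L.
At equivalence all the acid is converted to HCOO-; total volume = 0.03321 + 0.03265 = 0.06586 L, so [HCOO-] = 0.01026/0.06586 = 0.1558 M.
Kb = Kw/Ka = 1.0e-14 / 1.8 x 10^-4 = 5.56e-11.
[OH^-] = sqrt(Kb x [HCOO-]) = sqrt(5.56e-11 x 0.1558) = 2.94e-6 M.
pOH = 5.53, so pH = 14.00 - 5.53 = 8.47.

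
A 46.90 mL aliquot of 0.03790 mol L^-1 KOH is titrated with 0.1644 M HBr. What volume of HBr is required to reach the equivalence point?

n(KOH) = 0.03790 mol/L x 0.04690 L = 0.001778 mol.
At equivalence n(HBr) = n(KOH) = 0.001778 mol.
V(HBr) = 0.001778 / 0.1644 = 0.01081 L = 10.8 mL.

10.8 mL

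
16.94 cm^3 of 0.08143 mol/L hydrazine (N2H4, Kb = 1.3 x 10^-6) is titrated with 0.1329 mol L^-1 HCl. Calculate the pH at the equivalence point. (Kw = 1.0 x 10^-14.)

n(N2H4) = 0.08143 x 0.01694 = 0.001379 mol; V(HCl) at equivalence = 0.001379/0.1329 = 0.01038 L.
At equivalence the base is fully converted to N2H5+; total volume = 0.02732 L, so [N2H5+] = 0.001379/0.02732 = 0.05049 M.
Ka(N2H5+) = Kw/Kb = 1.0e-14 / 1.3 x 10^-6 = 7.69e-9.
[H^+] = sqrt(Ka x [N2H5+]) = sqrt(7.69e-9 x 0.05049) = 1.97e-5 M.
pH = -log(1.97e-5) = 4.71.

4.71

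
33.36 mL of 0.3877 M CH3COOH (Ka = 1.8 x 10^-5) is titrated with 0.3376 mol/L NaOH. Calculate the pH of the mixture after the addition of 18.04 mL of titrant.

Initial n(CH3COOH) = 0.3877 x 0.03336 = 0.01293 mol.
n(NaOH) added = 0.3376 x 0.01804 = 0.006090 mol, converting that many moles of CH3COOH to CH3COO-.
Remaining n(CH3COOH) = 0.006843 mol; n(CH3COO-) = 0.006090 mol.
By Henderson-Hasselbalch, pH = pKa + log([A^-]/[HA]) = 4.74 + log(0.006090/0.006843) = 4.74 + (-0.05) = 4.69.

4.69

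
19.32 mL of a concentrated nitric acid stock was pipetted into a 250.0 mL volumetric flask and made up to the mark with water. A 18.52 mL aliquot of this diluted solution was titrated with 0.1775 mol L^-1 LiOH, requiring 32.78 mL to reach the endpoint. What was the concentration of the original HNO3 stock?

4.07 M

n(LiOH) = 0.1775 x 0.03278 = 0.005818 mol.
n(HNO3) in the aliquot = 0.005818 mol.
[diluted HNO3] = 0.005818 / 0.01852 = 0.3142 M.
Dilution factor = 250.0/19.32 = 12.94, so [stock] = 0.3142 x 12.94 = 4.07 M.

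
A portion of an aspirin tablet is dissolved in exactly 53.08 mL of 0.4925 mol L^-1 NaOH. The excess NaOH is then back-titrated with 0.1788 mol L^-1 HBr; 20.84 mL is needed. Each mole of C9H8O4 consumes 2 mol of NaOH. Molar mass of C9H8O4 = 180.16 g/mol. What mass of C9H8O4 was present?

2.02 g

Total n(NaOH) added = 0.4925 x 0.05308 = 0.02614 mol.
n(HBr) used = 0.1788 x 0.02084 = 0.003726 mol, which equals the excess n(NaOH).
So n(NaOH) consumed by the sample = 0.02614 - 0.003726 = 0.02242 mol.
n(C9H8O4) = 0.02242 / 2 = 0.01121 mol.
mass = 0.01121 mol x 180.16 g/mol = 2.02 g.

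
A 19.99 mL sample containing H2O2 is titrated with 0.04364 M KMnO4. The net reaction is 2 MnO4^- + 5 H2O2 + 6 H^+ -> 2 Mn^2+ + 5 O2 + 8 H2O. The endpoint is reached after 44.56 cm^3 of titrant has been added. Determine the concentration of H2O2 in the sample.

0.243 M

n(KMnO4) = 0.04364 x 0.04456 = 0.001945 mol.
From the balanced equation, 2 mol KMnO4 reacts with 5 mol H2O2, so n(H2O2) = 0.001945 x 5/2 = 0.004861 mol.
[H2O2] = 0.004861 / 0.01999 L = 0.243 M.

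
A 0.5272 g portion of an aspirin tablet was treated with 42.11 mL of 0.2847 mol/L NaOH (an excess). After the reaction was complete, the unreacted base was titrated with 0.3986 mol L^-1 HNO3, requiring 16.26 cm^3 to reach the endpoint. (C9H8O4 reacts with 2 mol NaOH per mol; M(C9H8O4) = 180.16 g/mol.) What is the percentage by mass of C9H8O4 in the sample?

94.1%

Total n(NaOH) added = 0.2847 x 0.04211 = 0.01199 mol.
n(HNO3) used = 0.3986 x 0.01626 = 0.006481 mol, which equals the excess n(NaOH).
So n(NaOH) consumed by the sample = 0.01199 - 0.006481 = 0.005507 mol.
n(C9H8O4) = 0.005507 / 2 = 0.002754 mol.
mass C9H8O4 = 0.002754 x 180.16 = 0.4961 g, so %C9H8O4 = 0.4961/0.5272 x 100 = 94.1%.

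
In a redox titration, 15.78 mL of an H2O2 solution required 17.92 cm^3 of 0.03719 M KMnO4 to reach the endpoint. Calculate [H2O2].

n(KMnO4) = 0.03719 x 0.01792 = 0.0006664 mol.
From the balanced equation, 2 mol KMnO4 reacts with 5 mol H2O2, so n(H2O2) = 0.0006664 x 5/2 = 0.001666 mol.
[H2O2] = 0.001666 / 0.01578 L = 0.106 M.

0.106 M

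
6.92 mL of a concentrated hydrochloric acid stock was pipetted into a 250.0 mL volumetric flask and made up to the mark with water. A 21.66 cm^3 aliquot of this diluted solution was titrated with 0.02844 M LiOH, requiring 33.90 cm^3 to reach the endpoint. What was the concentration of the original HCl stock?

n(LiOH) = 0.02844 x 0.03390 = 0.0009641 mol.
n(HCl) in the aliquot = 0.0009641 mol.
[diluted HCl] = 0.0009641 / 0.02166 = 0.04451 M.
Dilution factor = 250.0/6.920 = 36.13, so [stock] = 0.04451 x 36.13 = 1.61 M.

1.61 M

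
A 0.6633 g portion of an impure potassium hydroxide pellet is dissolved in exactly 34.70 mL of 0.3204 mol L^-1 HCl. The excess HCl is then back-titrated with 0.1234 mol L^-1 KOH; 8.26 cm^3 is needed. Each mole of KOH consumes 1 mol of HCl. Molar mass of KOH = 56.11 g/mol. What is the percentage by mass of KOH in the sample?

85.4%

Total n(HCl) added = 0.3204 x 0.03470 = 0.01112 mol.
n(KOH) used = 0.1234 x 0.008260 = 0.001019 mol, which equals the excess n(HCl).
So n(HCl) consumed by the sample = 0.01112 - 0.001019 = 0.01010 mol.
n(KOH) = 0.01010 / 1 = 0.01010 mol.
mass KOH = 0.01010 x 56.11 = 0.5666 g, so %KOH = 0.5666/0.6633 x 100 = 85.4%.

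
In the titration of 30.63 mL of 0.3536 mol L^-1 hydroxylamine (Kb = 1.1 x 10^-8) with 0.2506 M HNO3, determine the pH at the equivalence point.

3.44

n(NH2OH) = 0.3536 x 0.03063 = 0.01083 mol; V(HNO3) at equivalence = 0.01083/0.2506 = 0.04322 L.
At equivalence the base is fully converted to NH3OH+; total volume = 0.07385 L, so [NH3OH+] = 0.01083/0.07385 = 0.1467 M.
Ka(NH3OH+) = Kw/Kb = 1.0e-14 / 1.1 x 10^-8 = 9.09e-7.
[H^+] = sqrt(Ka x [NH3OH+]) = sqrt(9.09e-7 x 0.1467) = 0.000365 M.
pH = -log(0.000365) = 3.44.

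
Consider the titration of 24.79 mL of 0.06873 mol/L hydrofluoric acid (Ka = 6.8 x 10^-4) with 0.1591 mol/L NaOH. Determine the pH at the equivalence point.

n(HF) = 0.06873 x 0.02479 = 0.001704 mol; V(NaOH) at equivalence = 0.001704/0.1591 = 0.01071 L.
At equivalence all the acid is converted to F-; total volume = 0.02479 + 0.01071 = 0.03550 L, so [F-] = 0.001704/0.03550 = 0.04800 M.
Kb = Kw/Ka = 1.0e-14 / 6.8 x 10^-4 = 1.47e-11.
[OH^-] = sqrt(Kb x [F-]) = sqrt(1.47e-11 x 0.04800) = 8.40e-7 M.
pOH = 6.08, so pH = 14.00 - 6.08 = 7.92.

7.92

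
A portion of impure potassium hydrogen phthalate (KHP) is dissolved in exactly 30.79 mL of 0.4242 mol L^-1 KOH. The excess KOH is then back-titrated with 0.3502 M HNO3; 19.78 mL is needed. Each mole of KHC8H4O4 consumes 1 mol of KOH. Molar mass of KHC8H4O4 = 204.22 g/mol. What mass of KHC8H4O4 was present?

Total n(KOH) added = 0.4242 x 0.03079 = 0.01306 mol.
n(HNO3) used = 0.3502 x 0.01978 = 0.006927 mol, which equals the excess n(KOH).
So n(KOH) consumed by the sample = 0.01306 - 0.006927 = 0.006134 mol.
n(KHC8H4O4) = 0.006134 / 1 = 0.006134 mol.
mass = 0.006134 mol x 204.22 g/mol = 1.25 g.

1.25 g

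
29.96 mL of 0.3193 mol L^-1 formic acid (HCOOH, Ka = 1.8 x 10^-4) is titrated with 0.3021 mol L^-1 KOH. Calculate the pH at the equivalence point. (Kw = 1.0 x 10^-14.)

8.47

n(HCOOH) = 0.3193 x 0.02996 = 0.009566 mol; V(KOH) at equivalence = 0.009566/0.3021 = 0.03167 L.
At equivalence all the acid is converted to HCOO-; total volume = 0.02996 + 0.03167 = 0.06163 L, so [HCOO-] = 0.009566/0.06163 = 0.1552 M.
Kb = Kw/Ka = 1.0e-14 / 1.8 x 10^-4 = 5.56e-11.
[OH^-] = sqrt(Kb x [HCOO-]) = sqrt(5.56e-11 x 0.1552) = 2.94e-6 M.
pOH = 5.53, so pH = 14.00 - 5.53 = 8.47.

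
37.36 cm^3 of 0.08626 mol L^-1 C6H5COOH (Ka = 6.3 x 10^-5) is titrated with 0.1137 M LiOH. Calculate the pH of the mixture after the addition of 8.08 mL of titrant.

Initial n(C6H5COOH) = 0.08626 x 0.03736 = 0.003223 mol.
n(LiOH) added = 0.1137 x 0.008080 = 0.0009187 mol, converting that many moles of C6H5COOH to C6H5COO-.
Remaining n(C6H5COOH) = 0.002304 mol; n(C6H5COO-) = 0.0009187 mol.
By Henderson-Hasselbalch, pH = pKa + log([A^-]/[HA]) = 4.20 + log(0.0009187/0.002304) = 4.20 + (-0.40) = 3.80.

3.80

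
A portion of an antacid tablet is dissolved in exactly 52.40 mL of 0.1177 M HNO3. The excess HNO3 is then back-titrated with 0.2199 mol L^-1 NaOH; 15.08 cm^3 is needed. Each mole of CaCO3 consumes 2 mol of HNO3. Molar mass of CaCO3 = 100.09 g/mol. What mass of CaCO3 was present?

Total n(HNO3) added = 0.1177 x 0.05240 = 0.006167 mol.
n(NaOH) used = 0.2199 x 0.01508 = 0.003316 mol, which equals the excess n(HNO3).
So n(HNO3) consumed by the sample = 0.006167 - 0.003316 = 0.002851 mol.
n(CaCO3) = 0.002851 / 2 = 0.001426 mol.
mass = 0.001426 mol x 100.09 g/mol = 0.143 g.

0.143 g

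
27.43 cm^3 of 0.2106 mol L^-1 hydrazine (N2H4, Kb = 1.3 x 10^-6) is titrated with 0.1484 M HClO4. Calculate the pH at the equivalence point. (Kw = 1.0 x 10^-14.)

n(N2H4) = 0.2106 x 0.02743 = 0.005777 mol; V(HClO4) at equivalence = 0.005777/0.1484 = 0.03893 L.
At equivalence the base is fully converted to N2H5+; total volume = 0.06636 L, so [N2H5+] = 0.005777/0.06636 = 0.08706 M.
Ka(N2H5+) = Kw/Kb = 1.0e-14 / 1.3 x 10^-6 = 7.69e-9.
[H^+] = sqrt(Ka x [N2H5+]) = sqrt(7.69e-9 x 0.08706) = 2.59e-5 M.
pH = -log(2.59e-5) = 4.59.

4.59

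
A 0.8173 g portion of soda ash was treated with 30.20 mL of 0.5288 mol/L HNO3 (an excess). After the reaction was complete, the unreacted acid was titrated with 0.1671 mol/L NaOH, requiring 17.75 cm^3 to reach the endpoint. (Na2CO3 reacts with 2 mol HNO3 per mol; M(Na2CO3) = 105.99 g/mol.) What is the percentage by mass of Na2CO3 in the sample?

Total n(HNO3) added = 0.5288 x 0.03020 = 0.01597 mol.
n(NaOH) used = 0.1671 x 0.01775 = 0.002966 mol, which equals the excess n(HNO3).
So n(HNO3) consumed by the sample = 0.01597 - 0.002966 = 0.01300 mol.
n(Na2CO3) = 0.01300 / 2 = 0.006502 mol.
mass Na2CO3 = 0.006502 x 105.99 = 0.6891 g, so %Na2CO3 = 0.6891/0.8173 x 100 = 84.3%.

84.3%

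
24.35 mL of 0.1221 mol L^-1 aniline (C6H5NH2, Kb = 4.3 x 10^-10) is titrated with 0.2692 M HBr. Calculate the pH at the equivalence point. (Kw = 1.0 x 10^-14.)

n(C6H5NH2) = 0.1221 x 0.02435 = 0.002973 mol; V(HBr) at equivalence = 0.002973/0.2692 = 0.01104 L.
At equivalence the base is fully converted to C6H5NH3+; total volume = 0.03539 L, so [C6H5NH3+] = 0.002973/0.03539 = 0.08400 M.
Ka(C6H5NH3+) = Kw/Kb = 1.0e-14 / 4.3 x 10^-10 = 2.33e-5.
[H^+] = sqrt(Ka x [C6H5NH3+]) = sqrt(2.33e-5 x 0.08400) = 0.00140 M.
pH = -log(0.00140) = 2.85.

2.85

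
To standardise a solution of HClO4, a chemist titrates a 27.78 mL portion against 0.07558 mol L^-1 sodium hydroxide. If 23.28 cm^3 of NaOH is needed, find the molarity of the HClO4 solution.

n(NaOH) delivered = 0.07558 x 0.02328 = 0.001760 mol.
For a 1:1 reaction, n(HClO4) = 0.001760 mol.
[HClO4] = 0.001760 mol / 0.02778 L = 0.0633 M.

0.0633 M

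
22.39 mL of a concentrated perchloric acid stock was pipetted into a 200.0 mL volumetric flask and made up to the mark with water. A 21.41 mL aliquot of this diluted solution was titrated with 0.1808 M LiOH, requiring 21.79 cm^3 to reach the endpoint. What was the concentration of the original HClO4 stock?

1.64 M

n(LiOH) = 0.1808 x 0.02179 = 0.003940 mol.
n(HClO4) in the aliquot = 0.003940 mol.
[diluted HClO4] = 0.003940 / 0.02141 = 0.1840 M.
Dilution factor = 200.0/22.39 = 8.933, so [stock] = 0.1840 x 8.933 = 1.64 M.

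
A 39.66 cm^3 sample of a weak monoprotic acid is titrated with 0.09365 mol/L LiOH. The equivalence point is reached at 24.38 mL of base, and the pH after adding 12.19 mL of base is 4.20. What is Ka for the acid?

12.19 mL is half of the equivalence volume, so this is the half-equivalence point where [HA] = [A^-].
At half-equivalence pH = pKa, so pKa = 4.20.
Ka = 10^(-4.20) = 6.3 x 10^-5.

6.3 x 10^-5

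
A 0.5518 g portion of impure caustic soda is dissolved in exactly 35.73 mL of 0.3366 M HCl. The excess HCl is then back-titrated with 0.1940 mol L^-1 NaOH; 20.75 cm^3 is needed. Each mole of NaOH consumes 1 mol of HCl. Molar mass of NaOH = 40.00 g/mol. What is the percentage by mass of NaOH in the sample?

Total n(HCl) added = 0.3366 x 0.03573 = 0.01203 mol.
n(NaOH) used = 0.1940 x 0.02075 = 0.004026 mol, which equals the excess n(HCl).
So n(HCl) consumed by the sample = 0.01203 - 0.004026 = 0.008001 mol.
n(NaOH) = 0.008001 / 1 = 0.008001 mol.
mass NaOH = 0.008001 x 40.00 = 0.3200 g, so %NaOH = 0.3200/0.5518 x 100 = 58.0%.

58.0%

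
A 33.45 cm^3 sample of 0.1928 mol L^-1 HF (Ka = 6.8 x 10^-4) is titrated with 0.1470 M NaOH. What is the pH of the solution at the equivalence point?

8.04

n(HF) = 0.1928 x 0.03345 = 0.006449 mol; V(NaOH) at equivalence = 0.006449/0.1470 = 0.04387 L.
At equivalence all the acid is converted to F-; total volume = 0.03345 + 0.04387 = 0.07732 L, so [F-] = 0.006449/0.07732 = 0.08341 M.
Kb = Kw/Ka = 1.0e-14 / 6.8 x 10^-4 = 1.47e-11.
[OH^-] = sqrt(Kb x [F-]) = sqrt(1.47e-11 x 0.08341) = 1.11e-6 M.
pOH = 5.96, so pH = 14.00 - 5.96 = 8.04.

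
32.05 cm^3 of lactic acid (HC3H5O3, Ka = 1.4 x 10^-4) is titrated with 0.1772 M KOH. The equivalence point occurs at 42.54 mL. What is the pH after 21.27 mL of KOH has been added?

3.85

21.27 mL is exactly half the equivalence volume (42.54/2), i.e. the half-equivalence point.
There, n(HA) = n(A^-), so pH = pKa = -log(1.4 x 10^-4) = 3.85.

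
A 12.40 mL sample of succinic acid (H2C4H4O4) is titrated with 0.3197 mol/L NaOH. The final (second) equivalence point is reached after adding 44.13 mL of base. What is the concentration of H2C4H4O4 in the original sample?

n(NaOH) = 0.3197 x 0.04413 = 0.01411 mol.
At the final (second) equivalence point, 2 mol OH^- react per mol H2C4H4O4, so n(H2C4H4O4) = 0.01411 / 2 = 0.007054 mol.
[H2C4H4O4] = 0.007054 / 0.01240 L = 0.569 M.

0.569 M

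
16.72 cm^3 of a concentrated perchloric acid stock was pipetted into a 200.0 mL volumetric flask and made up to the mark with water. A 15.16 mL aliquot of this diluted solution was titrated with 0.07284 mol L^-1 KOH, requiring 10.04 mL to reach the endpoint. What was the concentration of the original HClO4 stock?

0.577 M

n(KOH) = 0.07284 x 0.01004 = 0.0007313 mol.
n(HClO4) in the aliquot = 0.0007313 mol.
[diluted HClO4] = 0.0007313 / 0.01516 = 0.04824 M.
Dilution factor = 200.0/16.72 = 11.96, so [stock] = 0.04824 x 11.96 = 0.577 M.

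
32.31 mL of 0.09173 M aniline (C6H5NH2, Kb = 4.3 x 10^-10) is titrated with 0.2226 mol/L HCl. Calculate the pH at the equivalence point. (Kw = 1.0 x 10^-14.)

n(C6H5NH2) = 0.09173 x 0.03231 = 0.002964 mol; V(HCl) at equivalence = 0.002964/0.2226 = 0.01331 L.
At equivalence the base is fully converted to C6H5NH3+; total volume = 0.04562 L, so [C6H5NH3+] = 0.002964/0.04562 = 0.06496 M.
Ka(C6H5NH3+) = Kw/Kb = 1.0e-14 / 4.3 x 10^-10 = 2.33e-5.
[H^+] = sqrt(Ka x [C6H5NH3+]) = sqrt(2.33e-5 x 0.06496) = 0.00123 M.
pH = -log(0.00123) = 2.91.

2.91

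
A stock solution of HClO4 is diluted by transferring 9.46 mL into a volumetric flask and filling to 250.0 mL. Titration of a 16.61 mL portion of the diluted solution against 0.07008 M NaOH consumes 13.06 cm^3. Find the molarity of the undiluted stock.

1.46 M

n(NaOH) = 0.07008 x 0.01306 = 0.0009152 mol.
n(HClO4) in the aliquot = 0.0009152 mol.
[diluted HClO4] = 0.0009152 / 0.01661 = 0.05510 M.
Dilution factor = 250.0/9.460 = 26.43, so [stock] = 0.05510 x 26.43 = 1.46 M.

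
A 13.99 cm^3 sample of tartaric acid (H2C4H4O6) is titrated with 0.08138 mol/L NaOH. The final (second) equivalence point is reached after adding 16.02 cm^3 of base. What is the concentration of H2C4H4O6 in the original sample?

0.0466 M

n(NaOH) = 0.08138 x 0.01602 = 0.001304 mol.
At the final (second) equivalence point, 2 mol OH^- react per mol H2C4H4O6, so n(H2C4H4O6) = 0.001304 / 2 = 0.0006519 mol.
[H2C4H4O6] = 0.0006519 / 0.01399 L = 0.0466 M.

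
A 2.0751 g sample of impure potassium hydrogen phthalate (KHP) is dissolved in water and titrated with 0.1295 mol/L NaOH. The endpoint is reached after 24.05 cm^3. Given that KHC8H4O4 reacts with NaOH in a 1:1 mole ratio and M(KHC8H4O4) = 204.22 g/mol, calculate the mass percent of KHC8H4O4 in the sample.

30.7%

n(NaOH) = 0.1295 x 0.02405 = 0.003114 mol.
n(KHC8H4O4) = 0.003114 / 1 = 0.003114 mol.
mass of KHC8H4O4 = 0.003114 x 204.22 = 0.6360 g.
% purity = 0.6360 / 2.0751 x 100 = 30.7%.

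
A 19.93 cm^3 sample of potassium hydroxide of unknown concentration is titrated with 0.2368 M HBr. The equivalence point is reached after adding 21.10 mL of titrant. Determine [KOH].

n(HBr) delivered = 0.2368 x 0.02110 = 0.004996 mol.
For a 1:1 reaction, n(KOH) = 0.004996 mol.
[KOH] = 0.004996 mol / 0.01993 L = 0.251 M.

0.251 M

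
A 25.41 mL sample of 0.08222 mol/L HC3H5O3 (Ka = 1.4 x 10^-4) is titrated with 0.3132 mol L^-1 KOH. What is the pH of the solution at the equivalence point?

n(HC3H5O3) = 0.08222 x 0.02541 = 0.002089 mol; V(KOH) at equivalence = 0.002089/0.3132 = 0.006671 L.
At equivalence all the acid is converted to C3H5O3-; total volume = 0.02541 + 0.006671 = 0.03208 L, so [C3H5O3-] = 0.002089/0.03208 = 0.06512 M.
Kb = Kw/Ka = 1.0e-14 / 1.4 x 10^-4 = 7.14e-11.
[OH^-] = sqrt(Kb x [C3H5O3-]) = sqrt(7.14e-11 x 0.06512) = 2.16e-6 M.
pOH = 5.67, so pH = 14.00 - 5.67 = 8.33.

8.33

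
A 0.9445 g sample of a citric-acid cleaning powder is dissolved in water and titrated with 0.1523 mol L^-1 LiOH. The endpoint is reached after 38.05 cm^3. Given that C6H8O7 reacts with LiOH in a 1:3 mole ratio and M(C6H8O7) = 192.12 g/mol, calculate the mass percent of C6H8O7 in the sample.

39.3%

n(LiOH) = 0.1523 x 0.03805 = 0.005795 mol.
n(C6H8O7) = 0.005795 / 3 = 0.001932 mol.
mass of C6H8O7 = 0.001932 x 192.12 = 0.3711 g.
% purity = 0.3711 / 0.9445 x 100 = 39.3%.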